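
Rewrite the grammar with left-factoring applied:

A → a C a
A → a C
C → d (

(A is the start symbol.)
Left-factoring transforms A → αβ₁ | αβ₂ into A → αA' and A' → β₁ | β₂
(α is the longest common prefix among the alternatives). Repeat until
no nonterminal has two alternatives with a common prefix.

Round 1: A has alternatives sharing prefix 'a C'. Introduce A': A → a C A'
  Add: A' → a
  Add: A' → ε

No remaining common prefixes — done.

Resulting grammar:
A → a C A'
A' → a
A' → ε
C → d (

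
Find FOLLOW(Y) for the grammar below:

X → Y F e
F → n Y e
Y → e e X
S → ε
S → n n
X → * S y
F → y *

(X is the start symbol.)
In X → Y F e: Y is followed by F e, add FIRST(F e) \ {ε} = { 'n', 'y' }
In F → n Y e: Y is followed by e, add FIRST(e) \ {ε} = { 'e' }

Taking the union: FOLLOW(Y) = { 'e', 'n', 'y' }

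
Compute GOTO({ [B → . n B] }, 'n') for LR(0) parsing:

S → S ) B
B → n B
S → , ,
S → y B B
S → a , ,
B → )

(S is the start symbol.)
GOTO(I, 'n') = CLOSURE({ [A → αX.β] : [A → α.Xβ] ∈ I, X = 'n' })

Items with dot before 'n', with the dot advanced:
  [B → . n B] → [B → n . B]
Closure of the advanced items:
  [B → n . B] has the dot before B: add [B → . n B], [B → . )]

GOTO = { [B → . )], [B → . n B], [B → n . B] }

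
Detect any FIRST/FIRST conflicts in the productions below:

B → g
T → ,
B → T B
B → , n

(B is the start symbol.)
Yes. B → T B / B → ',' n on { ',' }

A FIRST/FIRST conflict occurs when two productions N → α and N → β for the same non-terminal have FIRST(α) ∩ FIRST(β) ≠ ∅ (with ε ∈ FIRST of a nullable right-hand side, so two nullable alternatives also conflict).

FIRST sets of the non-terminals at (or reachable through a nullable prefix from) the front of some alternative:
  FIRST(T) = { ',' }

Productions for B:
  B → g: FIRST = { 'g' }
  B → T B: FIRST = { ',' }
  B → , n: FIRST = { ',' }
T has only one production, so no FIRST/FIRST conflict is possible there.

Conflict for B: B → T B and B → , n
  Overlap: { ',' }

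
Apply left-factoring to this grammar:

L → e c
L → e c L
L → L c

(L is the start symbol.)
Left-factoring transforms A → αβ₁ | αβ₂ into A → αA' and A' → β₁ | β₂
(α is the longest common prefix among the alternatives). Repeat until
no nonterminal has two alternatives with a common prefix.

Round 1: L has alternatives sharing prefix 'e c'. Introduce L': L → e c L'
  Add: L' → ε
  Add: L' → L

No remaining common prefixes — done.

Resulting grammar:
L → e c L'
L' → ε
L' → L
L → L c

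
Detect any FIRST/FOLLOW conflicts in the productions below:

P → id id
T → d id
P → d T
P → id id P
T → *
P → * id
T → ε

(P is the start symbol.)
A FIRST/FOLLOW conflict occurs when a non-terminal N has a nullable alternative N → β (β ⇒* ε) and another alternative N → α with FIRST(α) ∩ FOLLOW(N) ≠ ∅: on such a lookahead the parser cannot decide between expanding α and letting N vanish via β.

Nullable non-terminals: T.

T: nullable alternative(s) T → ε; FOLLOW(T) = { $ }
  T → d id: FIRST \ {ε} = { 'd' } — disjoint from FOLLOW(T)
  T → *: FIRST \ {ε} = { '*' } — disjoint from FOLLOW(T)
  T → ε: FIRST \ {ε} = { } — this is the only nullable alternative, skip

P has no nullable alternative, so no FIRST/FOLLOW check is needed there.

No FIRST/FOLLOW conflicts found.

Answer: No FIRST/FOLLOW conflicts.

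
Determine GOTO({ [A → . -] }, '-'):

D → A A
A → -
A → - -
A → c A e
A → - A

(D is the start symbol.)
{ [A → - .] }

GOTO(I, '-') = CLOSURE({ [A → αX.β] : [A → α.Xβ] ∈ I, X = '-' })

Items with dot before '-', with the dot advanced:
  [A → . -] → [A → - .]
Closure adds nothing (no advanced item has the dot before a non-terminal).

GOTO = { [A → - .] }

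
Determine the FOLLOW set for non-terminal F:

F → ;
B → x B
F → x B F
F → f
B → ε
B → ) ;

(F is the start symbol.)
{ $ }

To compute FOLLOW(F), find every occurrence of F on a right-hand side N → α F β: add FIRST(β) \ {ε}, and if β is empty or nullable also add FOLLOW(N). Iterate to a fixed point.

F is the start symbol, so $ ∈ FOLLOW(F).
In F → x B F: F is at the end; this adds FOLLOW(F) to itself — nothing new

Taking the union: FOLLOW(F) = { $ }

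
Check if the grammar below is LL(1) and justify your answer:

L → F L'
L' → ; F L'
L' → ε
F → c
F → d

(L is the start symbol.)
Relevant sets:
  FOLLOW(L') = { $ }

For L':
  PREDICT(L' → ';' F L') = { ';' }
  PREDICT(L' → ε) = { $ }
For F:
  PREDICT(F → c) = { 'c' }
  PREDICT(F → d) = { 'd' }
L has a single production, so nothing to check there.

All predict sets are disjoint. The grammar IS LL(1).

Answer: Yes, the grammar is LL(1).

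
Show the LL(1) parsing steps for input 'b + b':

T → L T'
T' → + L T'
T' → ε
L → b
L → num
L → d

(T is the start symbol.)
LL(1) parsing maintains a stack (initially the start symbol over $) and the input. At each step: if the stack top is a terminal, match it against the current input token; if it is a non-terminal N, replace it with the RHS of M[N, lookahead] (the unique production whose predict set contains the lookahead).

Stack is shown with the top on the left.

Stack     Input    Action
-------------------------
T $       b + b $  output T → L T'
L T' $    b + b $  output L → b
b T' $    b + b $  match 'b'
T' $      + b $    output T' → + L T'
+ L T' $  + b $    match '+'
L T' $    b $      output L → b
b T' $    b $      match 'b'
T' $      $        output T' → ε
$         $        accept

The string is accepted.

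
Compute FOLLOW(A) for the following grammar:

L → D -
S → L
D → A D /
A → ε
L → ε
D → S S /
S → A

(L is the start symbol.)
To compute FOLLOW(A), find every occurrence of A on a right-hand side N → α A β: add FIRST(β) \ {ε}, and if β is empty or nullable also add FOLLOW(N). Iterate to a fixed point.

In D → A D /: A is followed by D '/', add FIRST(D '/') \ {ε} = { '/' }
In S → A: A is at the end, add FOLLOW(S)

The FOLLOW sets referred to above (computed the same way, to a fixed point):
  FOLLOW(S) = { '/' }

Taking the union: FOLLOW(A) = { '/' }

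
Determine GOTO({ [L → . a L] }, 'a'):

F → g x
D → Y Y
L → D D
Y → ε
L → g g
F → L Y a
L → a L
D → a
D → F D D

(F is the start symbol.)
GOTO(I, 'a') = CLOSURE({ [A → αX.β] : [A → α.Xβ] ∈ I, X = 'a' })

Items with dot before 'a', with the dot advanced:
  [L → . a L] → [L → a . L]
Closure of the advanced items:
  [L → a . L] has the dot before L: add [L → . D D], [L → . g g], [L → . a L]
  [L → . D D] has the dot before D: add [D → . Y Y], [D → . a], [D → . F D D]
  [D → . Y Y] has the dot before Y: add [Y → .]
  [D → . F D D] has the dot before F: add [F → . g x], [F → . L Y a]

GOTO = { [D → . F D D], [D → . Y Y], [D → . a], [F → . L Y a], [F → . g x], [L → . D D], [L → . a L], [L → . g g], [L → a . L], [Y → .] }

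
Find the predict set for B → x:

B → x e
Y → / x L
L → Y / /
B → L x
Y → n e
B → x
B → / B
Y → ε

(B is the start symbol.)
{ 'x' }

PREDICT(B → x) = (FIRST(RHS) \ {ε}) ∪ (FOLLOW(B) if ε ∈ FIRST(RHS), i.e. RHS ⇒* ε)
FIRST(x) = { 'x' }
ε ∉ FIRST(x), so FOLLOW(B) is not added.
PREDICT(B → x) = { 'x' }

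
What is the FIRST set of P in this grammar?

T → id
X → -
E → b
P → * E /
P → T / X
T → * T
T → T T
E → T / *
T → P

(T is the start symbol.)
To compute FIRST(P), examine every production with P on the left-hand side, reading each right-hand side left to right until a non-nullable symbol is reached.

FIRST sets of the other non-terminals involved (by the same procedure, iterated to a fixed point):
  FIRST(T) = { '*', 'id' }

From P → * E /:
  - '*' is a terminal: add '*' and stop
From P → T / X:
  - T is a non-terminal: add FIRST(T) \ {ε} = { '*', 'id' }
    T is not nullable, so stop

Collecting: FIRST(P) = { '*', 'id' }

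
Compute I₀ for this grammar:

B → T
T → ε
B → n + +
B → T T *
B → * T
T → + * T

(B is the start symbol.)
{ [B → . * T], [B → . T T *], [B → . T], [B → . n + +], [B' → . B], [T → . + * T], [T → .] }

First, augment the grammar with B' → B
I₀ = CLOSURE({ [B' → . B] }):
  [B' → . B] has the dot before B: add [B → . T], [B → . n + +], [B → . T T *], [B → . * T]
  [B → . T] has the dot before T: add [T → .], [T → . + * T]
No further items can be added.

I₀ = { [B → . * T], [B → . T T *], [B → . T], [B → . n + +], [B' → . B], [T → . + * T], [T → .] }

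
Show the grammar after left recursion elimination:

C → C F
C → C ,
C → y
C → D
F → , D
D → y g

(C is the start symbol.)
C is directly left-recursive. The standard transformation for
  A → A α₁ | ... | A α_m | β₁ | ... | β_n
is
  A  → β₁ A' | ... | β_n A'
  A' → α₁ A' | ... | α_m A' | ε

C → y becomes C → y C'
C → D becomes C → D C'
C → C F becomes C' → F C'
C → C , becomes C' → , C'
Add C' → ε

Productions for other non-terminals are unchanged:
  F → , D
  D → y g

Resulting grammar:
C → y C'
C → D C'
C' → F C'
C' → , C'
C' → ε
F → , D
D → y g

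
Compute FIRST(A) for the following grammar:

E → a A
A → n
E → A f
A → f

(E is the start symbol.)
{ 'f', 'n' }

To compute FIRST(A), examine every production with A on the left-hand side, reading each right-hand side left to right until a non-nullable symbol is reached.

From A → n:
  - n is a terminal: add 'n' and stop
From A → f:
  - f is a terminal: add 'f' and stop

Collecting: FIRST(A) = { 'f', 'n' }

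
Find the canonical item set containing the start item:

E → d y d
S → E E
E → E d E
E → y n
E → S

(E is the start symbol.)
{ [E → . E d E], [E → . S], [E → . d y d], [E → . y n], [E' → . E], [S → . E E] }

First, augment the grammar with E' → E
I₀ = CLOSURE({ [E' → . E] }):
  [E' → . E] has the dot before E: add [E → . d y d], [E → . E d E], [E → . y n], [E → . S]
  [E → . S] has the dot before S: add [S → . E E]
No further items can be added.

I₀ = { [E → . E d E], [E → . S], [E → . d y d], [E → . y n], [E' → . E], [S → . E E] }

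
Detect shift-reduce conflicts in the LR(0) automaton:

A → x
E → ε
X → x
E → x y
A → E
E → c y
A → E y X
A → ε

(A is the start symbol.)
Augment with A' → A and build the canonical LR(0) collection (I0 = CLOSURE({[A' → . A]}), then GOTO on every symbol after a dot until no new states appear). It has 10 states:
  I0: { [A → . E y X], [A → . E], [A → . x], [A → .], [A' → . A], [E → . c y], [E → . x y], [E → .] }  — shift, 2 reduces
  I1: { [A' → A .] }  — accept
  I2: { [A → E . y X], [A → E .] }  — shift, reduce
  I3: { [E → c . y] }  — shift
  I4: { [A → x .], [E → x . y] }  — shift, reduce
  I5: { [E → x y .] }  — reduce
  I6: { [E → c y .] }  — reduce
  I7: { [A → E y . X], [X → . x] }  — shift
  I8: { [A → E y X .] }  — reduce
  I9: { [X → x .] }  — reduce

I0 contains reduce items [A → .], [E → .] and shift items [A → . x], [E → . c y], [E → . x y] — shift-reduce conflict.
I2 contains reduce item [A → E .] and shift item [A → E . y X] — shift-reduce conflict.
I4 contains reduce item [A → x .] and shift item [E → x . y] — shift-reduce conflict.

Answer: Yes — I0: [A → .] vs [A → . x]; I2: [A → E .] vs [A → E . y X]; I4: [A → x .] vs [E → x . y]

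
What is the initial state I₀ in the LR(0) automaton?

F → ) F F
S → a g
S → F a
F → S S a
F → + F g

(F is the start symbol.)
{ [F → . ) F F], [F → . + F g], [F → . S S a], [F' → . F], [S → . F a], [S → . a g] }

First, augment the grammar with F' → F
I₀ = CLOSURE({ [F' → . F] }):
  [F' → . F] has the dot before F: add [F → . ) F F], [F → . S S a], [F → . + F g]
  [F → . S S a] has the dot before S: add [S → . a g], [S → . F a]
No further items can be added.

I₀ = { [F → . ) F F], [F → . + F g], [F → . S S a], [F' → . F], [S → . F a], [S → . a g] }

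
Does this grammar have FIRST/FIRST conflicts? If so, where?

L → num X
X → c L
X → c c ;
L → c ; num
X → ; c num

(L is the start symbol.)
A FIRST/FIRST conflict occurs when two productions N → α and N → β for the same non-terminal have FIRST(α) ∩ FIRST(β) ≠ ∅ (with ε ∈ FIRST of a nullable right-hand side, so two nullable alternatives also conflict).

Productions for L:
  L → num X: FIRST = { 'num' }
  L → c ; num: FIRST = { 'c' }
Productions for X:
  X → c L: FIRST = { 'c' }
  X → c c ;: FIRST = { 'c' }
  X → ; c num: FIRST = { ';' }

Conflict for X: X → c L and X → c c ;
  Overlap: { 'c' }

Answer: Yes. X → c L / X → c c ';' on { 'c' }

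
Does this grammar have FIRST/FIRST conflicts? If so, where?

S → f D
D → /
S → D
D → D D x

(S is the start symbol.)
Yes. D → '/' / D → D D x on { '/' }

A FIRST/FIRST conflict occurs when two productions N → α and N → β for the same non-terminal have FIRST(α) ∩ FIRST(β) ≠ ∅ (with ε ∈ FIRST of a nullable right-hand side, so two nullable alternatives also conflict).

FIRST sets of the non-terminals at (or reachable through a nullable prefix from) the front of some alternative:
  FIRST(D) = { '/' }

Productions for S:
  S → f D: FIRST = { 'f' }
  S → D: FIRST = { '/' }
Productions for D:
  D → /: FIRST = { '/' }
  D → D D x: FIRST = { '/' }

Conflict for D: D → / and D → D D x
  Overlap: { '/' }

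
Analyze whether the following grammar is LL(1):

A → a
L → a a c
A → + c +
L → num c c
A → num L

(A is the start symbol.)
Yes, the grammar is LL(1).

For A:
  PREDICT(A → a) = { 'a' }
  PREDICT(A → '+' c '+') = { '+' }
  PREDICT(A → num L) = { 'num' }
For L:
  PREDICT(L → a a c) = { 'a' }
  PREDICT(L → num c c) = { 'num' }

All predict sets are disjoint. The grammar IS LL(1).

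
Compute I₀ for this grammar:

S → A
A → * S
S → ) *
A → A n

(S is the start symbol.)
First, augment the grammar with S' → S
I₀ = CLOSURE({ [S' → . S] }):
  [S' → . S] has the dot before S: add [S → . A], [S → . ) *]
  [S → . A] has the dot before A: add [A → . * S], [A → . A n]
No further items can be added.

I₀ = { [A → . * S], [A → . A n], [S → . ) *], [S → . A], [S' → . S] }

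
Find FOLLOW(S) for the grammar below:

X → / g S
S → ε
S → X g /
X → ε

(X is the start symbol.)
To compute FOLLOW(S), find every occurrence of S on a right-hand side N → α S β: add FIRST(β) \ {ε}, and if β is empty or nullable also add FOLLOW(N). Iterate to a fixed point.

In X → / g S: S is at the end, add FOLLOW(X)

The FOLLOW sets referred to above (computed the same way, to a fixed point):
  FOLLOW(X) = { $, 'g' }

Taking the union: FOLLOW(S) = { $, 'g' }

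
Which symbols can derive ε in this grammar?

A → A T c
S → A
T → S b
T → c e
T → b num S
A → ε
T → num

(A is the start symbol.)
{ 'A', 'S' }

A non-terminal is nullable if it can derive ε (the empty string): either it has an ε-production, or it has a production whose right-hand side consists entirely of nullable non-terminals.

ε-productions: A → ε
So A is immediately nullable.
S → A: every symbol on the right is nullable, so S is nullable too.
No further non-terminal can be added: every production for the remaining non-terminals contains a terminal or a non-nullable non-terminal.
Nullable = { 'A', 'S' }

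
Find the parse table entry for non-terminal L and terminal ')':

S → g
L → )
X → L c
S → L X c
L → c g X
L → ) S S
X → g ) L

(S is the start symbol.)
To find M[L, ')'], we find productions for L where ')' is in the predict set (PREDICT(N → α) = (FIRST(α) \ {ε}) ∪ (FOLLOW(N) if α ⇒* ε)).

L → ): PREDICT = { ')' }
  ')' is in predict set, so this production goes in M[L, ')']
L → c g X: PREDICT = { 'c' }
L → ) S S: PREDICT = { ')' }
  ')' is in predict set, so this production goes in M[L, ')']

M[L, ')'] = L → ), L → ) S S  (a multiply-defined cell — the grammar is not LL(1))

Answer: L → ), L → ) S S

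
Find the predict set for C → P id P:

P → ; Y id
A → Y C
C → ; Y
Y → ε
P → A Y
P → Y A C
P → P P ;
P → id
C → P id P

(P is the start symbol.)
{ ';', 'id' }

PREDICT(C → P id P) = (FIRST(RHS) \ {ε}) ∪ (FOLLOW(C) if ε ∈ FIRST(RHS), i.e. RHS ⇒* ε)
FIRST(P) = { ';', 'id' }
FIRST(P id P) = { ';', 'id' }
ε ∉ FIRST(P id P), so FOLLOW(C) is not added.
PREDICT(C → P id P) = { ';', 'id' }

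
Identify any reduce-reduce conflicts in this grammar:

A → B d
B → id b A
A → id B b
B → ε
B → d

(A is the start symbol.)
Augment with A' → A and build the canonical LR(0) collection (I0 = CLOSURE({[A' → . A]}), then GOTO on every symbol after a dot until no new states appear). It has 11 states:
  I0: { [A → . B d], [A → . id B b], [A' → . A], [B → . d], [B → . id b A], [B → .] }  — shift, reduce
  I1: { [A' → A .] }  — accept
  I2: { [A → B . d] }  — shift
  I3: { [B → d .] }  — reduce
  I4: { [A → id . B b], [B → . d], [B → . id b A], [B → .], [B → id . b A] }  — shift, reduce
  I5: { [A → id B . b] }  — shift
  I6: { [A → . B d], [A → . id B b], [B → . d], [B → . id b A], [B → .], [B → id b . A] }  — shift, reduce
  I7: { [B → id . b A] }  — shift
  I8: { [B → id b A .] }  — reduce
  I9: { [A → id B b .] }  — reduce
  I10: { [A → B d .] }  — reduce

No state contains more than one complete item.

Answer: No reduce-reduce conflicts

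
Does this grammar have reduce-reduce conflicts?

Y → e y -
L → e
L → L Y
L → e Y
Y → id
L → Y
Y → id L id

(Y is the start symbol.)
Yes — I11: [Y → id .] vs [Y → id L id .]

Augment with Y' → Y and build the canonical LR(0) collection (I0 = CLOSURE({[Y' → . Y]}), then GOTO on every symbol after a dot until no new states appear). It has 12 states:
  I0: { [Y → . e y -], [Y → . id L id], [Y → . id], [Y' → . Y] }  — shift
  I1: { [Y' → Y .] }  — accept
  I2: { [Y → e . y -] }  — shift
  I3: { [L → . L Y], [L → . Y], [L → . e Y], [L → . e], [Y → . e y -], [Y → . id L id], [Y → . id], [Y → id . L id], [Y → id .] }  — shift, reduce
  I4: { [L → L . Y], [Y → . e y -], [Y → . id L id], [Y → . id], [Y → id L . id] }  — shift
  I5: { [L → Y .] }  — reduce
  I6: { [L → e . Y], [L → e .], [Y → . e y -], [Y → . id L id], [Y → . id], [Y → e . y -] }  — shift, reduce
  I7: { [L → e Y .] }  — reduce
  I8: { [Y → e y . -] }  — shift
  I9: { [Y → e y - .] }  — reduce
  I10: { [L → L Y .] }  — reduce
  I11: { [L → . L Y], [L → . Y], [L → . e Y], [L → . e], [Y → . e y -], [Y → . id L id], [Y → . id], [Y → id . L id], [Y → id .], [Y → id L id .] }  — shift, 2 reduces

I11 contains complete items [Y → id .], [Y → id L id .] — reduce-reduce conflict.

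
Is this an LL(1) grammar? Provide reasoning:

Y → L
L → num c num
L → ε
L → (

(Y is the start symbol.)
A grammar is LL(1) if for each non-terminal N with multiple productions, the predict sets of those productions are pairwise disjoint, where PREDICT(N → α) = (FIRST(α) \ {ε}) ∪ (FOLLOW(N) if α ⇒* ε).

Relevant sets:
  FOLLOW(L) = { $ }

For L:
  PREDICT(L → num c num) = { 'num' }
  PREDICT(L → ε) = { $ }
  PREDICT(L → '(') = { '(' }
Y has a single production, so nothing to check there.

All predict sets are disjoint. The grammar IS LL(1).

Answer: Yes, the grammar is LL(1).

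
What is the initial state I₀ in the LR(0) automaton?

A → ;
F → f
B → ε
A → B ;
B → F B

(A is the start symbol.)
First, augment the grammar with A' → A
I₀ = CLOSURE({ [A' → . A] }):
  [A' → . A] has the dot before A: add [A → . ;], [A → . B ;]
  [A → . B ;] has the dot before B: add [B → .], [B → . F B]
  [B → . F B] has the dot before F: add [F → . f]
No further items can be added.

I₀ = { [A → . ;], [A → . B ;], [A' → . A], [B → . F B], [B → .], [F → . f] }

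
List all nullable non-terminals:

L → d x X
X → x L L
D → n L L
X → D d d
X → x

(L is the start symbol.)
A non-terminal is nullable if it can derive ε (the empty string): either it has an ε-production, or it has a production whose right-hand side consists entirely of nullable non-terminals.

There are no ε-productions, so no non-terminal can derive ε.
No non-terminals are nullable.

Answer: None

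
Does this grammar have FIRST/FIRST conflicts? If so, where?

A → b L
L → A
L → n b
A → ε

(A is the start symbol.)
FIRST sets of the non-terminals at (or reachable through a nullable prefix from) the front of some alternative:
  FIRST(A) = { 'b', ε }

Productions for A:
  A → b L: FIRST = { 'b' }
  A → ε: FIRST = { ε }
Productions for L:
  L → A: FIRST = { 'b', ε }
  L → n b: FIRST = { 'n' }

All alternatives of each non-terminal have pairwise disjoint FIRST sets.

Answer: No FIRST/FIRST conflicts.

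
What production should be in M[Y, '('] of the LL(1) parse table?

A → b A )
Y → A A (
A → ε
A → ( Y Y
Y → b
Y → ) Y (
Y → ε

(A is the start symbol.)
Y → A A (, Y → ε

To find M[Y, '('], we find productions for Y where '(' is in the predict set (PREDICT(N → α) = (FIRST(α) \ {ε}) ∪ (FOLLOW(N) if α ⇒* ε)).

Relevant sets:
  FIRST(A) = { '(', 'b', ε }
  FOLLOW(Y) = { $, '(', ')', 'b' }

Y → A A (: PREDICT = { '(', 'b' }
  '(' is in predict set, so this production goes in M[Y, '(']
Y → b: PREDICT = { 'b' }
Y → ) Y (: PREDICT = { ')' }
Y → ε: PREDICT = { $, '(', ')', 'b' }
  '(' is in predict set, so this production goes in M[Y, '(']

M[Y, '('] = Y → A A (, Y → ε  (a multiply-defined cell — the grammar is not LL(1))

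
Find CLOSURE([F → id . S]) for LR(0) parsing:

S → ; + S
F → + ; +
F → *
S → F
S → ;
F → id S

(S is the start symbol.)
Start with: [F → id . S]
  [F → id . S] has the dot before S: add [S → . ; + S], [S → . F], [S → . ;]
  [S → . F] has the dot before F: add [F → . + ; +], [F → . *], [F → . id S]
No further items can be added.

CLOSURE = { [F → . *], [F → . + ; +], [F → . id S], [F → id . S], [S → . ; + S], [S → . ;], [S → . F] }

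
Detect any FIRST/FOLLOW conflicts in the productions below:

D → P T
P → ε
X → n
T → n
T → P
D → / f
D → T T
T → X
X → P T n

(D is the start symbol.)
A FIRST/FOLLOW conflict occurs when a non-terminal N has a nullable alternative N → β (β ⇒* ε) and another alternative N → α with FIRST(α) ∩ FOLLOW(N) ≠ ∅: on such a lookahead the parser cannot decide between expanding α and letting N vanish via β.

Nullable non-terminals: D, P, T.
FIRST sets used below: FIRST(P) = { ε }, FIRST(T) = { 'n', ε }, FIRST(X) = { 'n' }

D: nullable alternative(s) D → P T, D → T T; FOLLOW(D) = { $ }
  D → P T: FIRST \ {ε} = { 'n' } — disjoint from FOLLOW(D)
  D → / f: FIRST \ {ε} = { '/' } — disjoint from FOLLOW(D)
  D → T T: FIRST \ {ε} = { 'n' } — disjoint from FOLLOW(D)
P has a nullable alternative but only one production, so nothing to check.

T: nullable alternative(s) T → P; FOLLOW(T) = { $, 'n' }
  T → n: FIRST \ {ε} = { 'n' } — overlaps FOLLOW(T) on { 'n' }: CONFLICT
  T → P: FIRST \ {ε} = { } — this is the only nullable alternative, skip
  T → X: FIRST \ {ε} = { 'n' } — overlaps FOLLOW(T) on { 'n' }: CONFLICT

X has no nullable alternative, so no FIRST/FOLLOW check is needed there.

So the grammar has 2 FIRST/FOLLOW conflicts (marked CONFLICT above).

Answer: Yes. T → n with FOLLOW(T) on { 'n' }; T → X with FOLLOW(T) on { 'n' }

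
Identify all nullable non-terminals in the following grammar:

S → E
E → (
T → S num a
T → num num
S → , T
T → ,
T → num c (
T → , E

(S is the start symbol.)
A non-terminal is nullable if it can derive ε (the empty string): either it has an ε-production, or it has a production whose right-hand side consists entirely of nullable non-terminals.

There are no ε-productions, so no non-terminal can derive ε.
No non-terminals are nullable.

Answer: None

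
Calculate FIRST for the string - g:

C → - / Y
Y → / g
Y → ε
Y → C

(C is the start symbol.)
{ '-' }

To compute FIRST(- g), process the symbols left to right:
Symbol - is a terminal. Add '-' and stop.
FIRST(- g) = { '-' }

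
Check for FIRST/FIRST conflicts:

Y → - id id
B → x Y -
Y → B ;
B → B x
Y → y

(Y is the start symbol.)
Yes. B → x Y '-' / B → B x on { 'x' }

A FIRST/FIRST conflict occurs when two productions N → α and N → β for the same non-terminal have FIRST(α) ∩ FIRST(β) ≠ ∅ (with ε ∈ FIRST of a nullable right-hand side, so two nullable alternatives also conflict).

FIRST sets of the non-terminals at (or reachable through a nullable prefix from) the front of some alternative:
  FIRST(B) = { 'x' }

Productions for Y:
  Y → - id id: FIRST = { '-' }
  Y → B ;: FIRST = { 'x' }
  Y → y: FIRST = { 'y' }
Productions for B:
  B → x Y -: FIRST = { 'x' }
  B → B x: FIRST = { 'x' }

Conflict for B: B → x Y - and B → B x
  Overlap: { 'x' }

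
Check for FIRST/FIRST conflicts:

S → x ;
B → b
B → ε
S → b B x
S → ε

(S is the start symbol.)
No FIRST/FIRST conflicts.

A FIRST/FIRST conflict occurs when two productions N → α and N → β for the same non-terminal have FIRST(α) ∩ FIRST(β) ≠ ∅ (with ε ∈ FIRST of a nullable right-hand side, so two nullable alternatives also conflict).

Productions for S:
  S → x ;: FIRST = { 'x' }
  S → b B x: FIRST = { 'b' }
  S → ε: FIRST = { ε }
Productions for B:
  B → b: FIRST = { 'b' }
  B → ε: FIRST = { ε }

All alternatives of each non-terminal have pairwise disjoint FIRST sets.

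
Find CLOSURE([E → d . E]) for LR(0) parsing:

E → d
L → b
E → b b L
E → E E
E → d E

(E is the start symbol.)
To compute CLOSURE, for each item [A → α.Bβ] where B is a non-terminal, add [B → .γ] for all productions B → γ; repeat for the newly added items until nothing changes.

Start with: [E → d . E]
  [E → d . E] has the dot before E: add [E → . d], [E → . b b L], [E → . E E], [E → . d E]
No further items can be added.

CLOSURE = { [E → . E E], [E → . b b L], [E → . d E], [E → . d], [E → d . E] }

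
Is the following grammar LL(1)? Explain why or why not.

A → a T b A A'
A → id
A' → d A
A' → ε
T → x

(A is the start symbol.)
No. Predict set conflict for A': { 'd' }

A grammar is LL(1) if for each non-terminal N with multiple productions, the predict sets of those productions are pairwise disjoint, where PREDICT(N → α) = (FIRST(α) \ {ε}) ∪ (FOLLOW(N) if α ⇒* ε).

Relevant sets:
  FOLLOW(A') = { $, 'd' }

For A:
  PREDICT(A → a T b A A') = { 'a' }
  PREDICT(A → id) = { 'id' }
For A':
  PREDICT(A' → d A) = { 'd' }
  PREDICT(A' → ε) = { $, 'd' }
T has a single production, so nothing to check there.

Conflict found: Predict set conflict for A': { 'd' }
The grammar is NOT LL(1).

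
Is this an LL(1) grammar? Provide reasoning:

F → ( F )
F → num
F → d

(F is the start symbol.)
For F:
  PREDICT(F → '(' F ')') = { '(' }
  PREDICT(F → num) = { 'num' }
  PREDICT(F → d) = { 'd' }

All predict sets are disjoint. The grammar IS LL(1).

Answer: Yes, the grammar is LL(1).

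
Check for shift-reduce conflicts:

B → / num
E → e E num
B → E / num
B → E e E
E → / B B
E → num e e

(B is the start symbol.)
Yes — I17: [B → / num .] vs [E → num . e e]

Augment with B' → B and build the canonical LR(0) collection (I0 = CLOSURE({[B' → . B]}), then GOTO on every symbol after a dot until no new states appear). It has 18 states:
  I0: { [B → . / num], [B → . E / num], [B → . E e E], [B' → . B], [E → . / B B], [E → . e E num], [E → . num e e] }  — shift
  I1: { [B → . / num], [B → . E / num], [B → . E e E], [B → / . num], [E → . / B B], [E → . e E num], [E → . num e e], [E → / . B B] }  — shift
  I2: { [B' → B .] }  — accept
  I3: { [B → E . / num], [B → E . e E] }  — shift
  I4: { [E → . / B B], [E → . e E num], [E → . num e e], [E → e . E num] }  — shift
  I5: { [E → num . e e] }  — shift
  I6: { [E → num e . e] }  — shift
  I7: { [E → num e e .] }  — reduce
  I8: { [B → . / num], [B → . E / num], [B → . E e E], [E → . / B B], [E → . e E num], [E → . num e e], [E → / . B B] }  — shift
  I9: { [E → e E . num] }  — shift
  I10: { [E → e E num .] }  — reduce
  I11: { [B → . / num], [B → . E / num], [B → . E e E], [E → . / B B], [E → . e E num], [E → . num e e], [E → / B . B] }  — shift
  I12: { [E → / B B .] }  — reduce
  I13: { [B → E / . num] }  — shift
  I14: { [B → E e . E], [E → . / B B], [E → . e E num], [E → . num e e] }  — shift
  I15: { [B → E e E .] }  — reduce
  I16: { [B → E / num .] }  — reduce
  I17: { [B → / num .], [E → num . e e] }  — shift, reduce

I17 contains reduce item [B → / num .] and shift item [E → num . e e] — shift-reduce conflict.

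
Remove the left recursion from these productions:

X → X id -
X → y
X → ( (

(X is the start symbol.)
X → y X'
X → ( ( X'
X' → id - X'
X' → ε

X is directly left-recursive. The standard transformation for
  A → A α₁ | ... | A α_m | β₁ | ... | β_n
is
  A  → β₁ A' | ... | β_n A'
  A' → α₁ A' | ... | α_m A' | ε

X → y becomes X → y X'
X → ( ( becomes X → ( ( X'
X → X id - becomes X' → id - X'
Add X' → ε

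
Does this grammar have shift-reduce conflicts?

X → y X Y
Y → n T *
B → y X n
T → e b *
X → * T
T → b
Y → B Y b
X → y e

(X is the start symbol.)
No shift-reduce conflicts

Augment with X' → X and build the canonical LR(0) collection (I0 = CLOSURE({[X' → . X]}), then GOTO on every symbol after a dot until no new states appear). It has 21 states:
  I0: { [X → . * T], [X → . y X Y], [X → . y e], [X' → . X] }  — shift
  I1: { [T → . b], [T → . e b *], [X → * . T] }  — shift
  I2: { [X' → X .] }  — accept
  I3: { [X → . * T], [X → . y X Y], [X → . y e], [X → y . X Y], [X → y . e] }  — shift
  I4: { [B → . y X n], [X → y X . Y], [Y → . B Y b], [Y → . n T *] }  — shift
  I5: { [X → y e .] }  — reduce
  I6: { [B → . y X n], [Y → . B Y b], [Y → . n T *], [Y → B . Y b] }  — shift
  I7: { [X → y X Y .] }  — reduce
  I8: { [T → . b], [T → . e b *], [Y → n . T *] }  — shift
  I9: { [B → y . X n], [X → . * T], [X → . y X Y], [X → . y e] }  — shift
  I10: { [B → y X . n] }  — shift
  I11: { [B → y X n .] }  — reduce
  I12: { [Y → n T . *] }  — shift
  I13: { [T → b .] }  — reduce
  I14: { [T → e . b *] }  — shift
  I15: { [T → e b . *] }  — shift
  I16: { [T → e b * .] }  — reduce
  I17: { [Y → n T * .] }  — reduce
  I18: { [Y → B Y . b] }  — shift
  I19: { [Y → B Y b .] }  — reduce
  I20: { [X → * T .] }  — reduce

No state contains both a complete item and a shift item.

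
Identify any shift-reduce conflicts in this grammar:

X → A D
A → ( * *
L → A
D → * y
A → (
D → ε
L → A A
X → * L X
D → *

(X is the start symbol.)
A shift-reduce conflict occurs when an LR(0) state has both:
  - a complete (reduce) item [A → α .] (dot at the end), and
  - a shift item [B → β . c γ] (dot before a terminal).

Augment with X' → X and build the canonical LR(0) collection (I0 = CLOSURE({[X' → . X]}), then GOTO on every symbol after a dot until no new states appear). It has 14 states:
  I0: { [A → . ( * *], [A → . (], [X → . * L X], [X → . A D], [X' → . X] }  — shift
  I1: { [A → ( . * *], [A → ( .] }  — shift, reduce
  I2: { [A → . ( * *], [A → . (], [L → . A A], [L → . A], [X → * . L X] }  — shift
  I3: { [D → . * y], [D → . *], [D → .], [X → A . D] }  — shift, reduce
  I4: { [X' → X .] }  — accept
  I5: { [D → * . y], [D → * .] }  — shift, reduce
  I6: { [X → A D .] }  — reduce
  I7: { [D → * y .] }  — reduce
  I8: { [A → . ( * *], [A → . (], [L → A . A], [L → A .] }  — shift, reduce
  I9: { [A → . ( * *], [A → . (], [X → * L . X], [X → . * L X], [X → . A D] }  — shift
  I10: { [X → * L X .] }  — reduce
  I11: { [L → A A .] }  — reduce
  I12: { [A → ( * . *] }  — shift
  I13: { [A → ( * * .] }  — reduce

I1 contains reduce item [A → ( .] and shift item [A → ( . * *] — shift-reduce conflict.
I3 contains reduce item [D → .] and shift items [D → . *], [D → . * y] — shift-reduce conflict.
I5 contains reduce item [D → * .] and shift item [D → * . y] — shift-reduce conflict.
I8 contains reduce item [L → A .] and shift items [A → . (], [A → . ( * *] — shift-reduce conflict.

Answer: Yes — I1: [A → ( .] vs [A → ( . * *]; I3: [D → .] vs [D → . *]; I5: [D → * .] vs [D → * . y]; I8: [L → A .] vs [A → . (]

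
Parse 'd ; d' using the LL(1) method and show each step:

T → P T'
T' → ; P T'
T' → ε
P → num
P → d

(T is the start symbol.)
LL(1) parsing maintains a stack (initially the start symbol over $) and the input. At each step: if the stack top is a terminal, match it against the current input token; if it is a non-terminal N, replace it with the RHS of M[N, lookahead] (the unique production whose predict set contains the lookahead).

Stack is shown with the top on the left.

Stack     Input    Action
-------------------------
T $       d ; d $  output T → P T'
P T' $    d ; d $  output P → d
d T' $    d ; d $  match 'd'
T' $      ; d $    output T' → ; P T'
; P T' $  ; d $    match ';'
P T' $    d $      output P → d
d T' $    d $      match 'd'
T' $      $        output T' → ε
$         $        accept

The string is accepted.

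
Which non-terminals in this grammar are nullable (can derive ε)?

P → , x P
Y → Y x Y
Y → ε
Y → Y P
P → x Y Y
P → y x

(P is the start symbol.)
ε-productions: Y → ε
So Y is immediately nullable.
No further non-terminal can be added: every production for the remaining non-terminals contains a terminal or a non-nullable non-terminal.
Nullable = { 'Y' }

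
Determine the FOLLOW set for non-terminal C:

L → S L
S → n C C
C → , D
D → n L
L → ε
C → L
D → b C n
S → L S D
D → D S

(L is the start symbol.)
In S → n C C: C is followed by C, add FIRST(C) \ {ε} = { ',', 'n' }
  C is nullable, so also add FOLLOW(S)
In S → n C C: C is at the end, add FOLLOW(S)
In D → b C n: C is followed by n, add FIRST(n) \ {ε} = { 'n' }

The FOLLOW sets referred to above (computed the same way, to a fixed point):
  FOLLOW(S) = { $, ',', 'b', 'n' }

Taking the union: FOLLOW(C) = { $, ',', 'b', 'n' }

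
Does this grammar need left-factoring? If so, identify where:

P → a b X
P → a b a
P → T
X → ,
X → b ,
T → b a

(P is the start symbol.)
Left-factoring is needed when two productions for the same non-terminal
share a common prefix on the right-hand side.

Productions for P:
  P → a b X
  P → a b a
  P → T
Productions for X:
  X → ,
  X → b ,

Found common prefix 'a b' in productions for P

Answer: Yes, P has productions with common prefix 'a b'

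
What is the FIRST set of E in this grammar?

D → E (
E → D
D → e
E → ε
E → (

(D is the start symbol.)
FIRST sets of the other non-terminals involved (by the same procedure, iterated to a fixed point):
  FIRST(D) = { '(', 'e' }

From E → D:
  - D is a non-terminal: add FIRST(D) \ {ε} = { '(', 'e' }
    D is not nullable, so stop
From E → ε:
  - ε-production, so ε ∈ FIRST(E)
From E → (:
  - '(' is a terminal: add '(' and stop

Collecting: FIRST(E) = { '(', 'e', ε }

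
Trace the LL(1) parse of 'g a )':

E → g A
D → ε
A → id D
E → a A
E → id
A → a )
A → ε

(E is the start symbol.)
LL(1) parsing maintains a stack (initially the start symbol over $) and the input. At each step: if the stack top is a terminal, match it against the current input token; if it is a non-terminal N, replace it with the RHS of M[N, lookahead] (the unique production whose predict set contains the lookahead).

Stack is shown with the top on the left.

Stack  Input    Action
----------------------
E $    g a ) $  output E → g A
g A $  g a ) $  match 'g'
A $    a ) $    output A → a )
a ) $  a ) $    match 'a'
) $    ) $      match ')'
$      $        accept

The string is accepted.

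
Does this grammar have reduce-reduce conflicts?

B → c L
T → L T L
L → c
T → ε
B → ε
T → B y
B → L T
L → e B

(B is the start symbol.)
Yes — I2: [B → .] vs [T → .]; I9: [B → .] vs [T → .]

Augment with B' → B and build the canonical LR(0) collection (I0 = CLOSURE({[B' → . B]}), then GOTO on every symbol after a dot until no new states appear). It has 14 states:
  I0: { [B → . L T], [B → . c L], [B → .], [B' → . B], [L → . c], [L → . e B] }  — shift, reduce
  I1: { [B' → B .] }  — accept
  I2: { [B → . L T], [B → . c L], [B → .], [B → L . T], [L → . c], [L → . e B], [T → . B y], [T → . L T L], [T → .] }  — shift, 2 reduces
  I3: { [B → c . L], [L → . c], [L → . e B], [L → c .] }  — shift, reduce
  I4: { [B → . L T], [B → . c L], [B → .], [L → . c], [L → . e B], [L → e . B] }  — shift, reduce
  I5: { [L → e B .] }  — reduce
  I6: { [B → c L .] }  — reduce
  I7: { [L → c .] }  — reduce
  I8: { [T → B . y] }  — shift
  I9: { [B → . L T], [B → . c L], [B → .], [B → L . T], [L → . c], [L → . e B], [T → . B y], [T → . L T L], [T → .], [T → L . T L] }  — shift, 2 reduces
  I10: { [B → L T .] }  — reduce
  I11: { [B → L T .], [L → . c], [L → . e B], [T → L T . L] }  — shift, reduce
  I12: { [T → L T L .] }  — reduce
  I13: { [T → B y .] }  — reduce

I2 contains complete items [B → .], [T → .] — reduce-reduce conflict.
I9 contains complete items [B → .], [T → .] — reduce-reduce conflict.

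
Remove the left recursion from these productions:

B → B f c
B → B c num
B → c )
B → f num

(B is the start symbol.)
B is directly left-recursive. The standard transformation for
  A → A α₁ | ... | A α_m | β₁ | ... | β_n
is
  A  → β₁ A' | ... | β_n A'
  A' → α₁ A' | ... | α_m A' | ε

B → c ) becomes B → c ) B'
B → f num becomes B → f num B'
B → B f c becomes B' → f c B'
B → B c num becomes B' → c num B'
Add B' → ε

Resulting grammar:
B → c ) B'
B → f num B'
B' → f c B'
B' → c num B'
B' → ε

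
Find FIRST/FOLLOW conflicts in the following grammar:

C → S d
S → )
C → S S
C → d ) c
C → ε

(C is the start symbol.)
No FIRST/FOLLOW conflicts.

Nullable non-terminals: C.
FIRST sets used below: FIRST(S) = { ')' }

C: nullable alternative(s) C → ε; FOLLOW(C) = { $ }
  C → S d: FIRST \ {ε} = { ')' } — disjoint from FOLLOW(C)
  C → S S: FIRST \ {ε} = { ')' } — disjoint from FOLLOW(C)
  C → d ) c: FIRST \ {ε} = { 'd' } — disjoint from FOLLOW(C)
  C → ε: FIRST \ {ε} = { } — this is the only nullable alternative, skip

S has no nullable alternative, so no FIRST/FOLLOW check is needed there.

No FIRST/FOLLOW conflicts found.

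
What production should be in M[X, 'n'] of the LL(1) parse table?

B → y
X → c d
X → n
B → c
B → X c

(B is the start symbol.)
X → n

To find M[X, 'n'], we find productions for X where 'n' is in the predict set (PREDICT(N → α) = (FIRST(α) \ {ε}) ∪ (FOLLOW(N) if α ⇒* ε)).

X → c d: PREDICT = { 'c' }
X → n: PREDICT = { 'n' }
  'n' is in predict set, so this production goes in M[X, 'n']

M[X, 'n'] = X → n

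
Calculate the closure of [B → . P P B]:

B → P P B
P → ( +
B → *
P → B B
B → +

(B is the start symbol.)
{ [B → . *], [B → . +], [B → . P P B], [P → . ( +], [P → . B B] }

To compute CLOSURE, for each item [A → α.Bβ] where B is a non-terminal, add [B → .γ] for all productions B → γ; repeat for the newly added items until nothing changes.

Start with: [B → . P P B]
  [B → . P P B] has the dot before P: add [P → . ( +], [P → . B B]
  [P → . B B] has the dot before B: add [B → . *], [B → . +]
No further items can be added.

CLOSURE = { [B → . *], [B → . +], [B → . P P B], [P → . ( +], [P → . B B] }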